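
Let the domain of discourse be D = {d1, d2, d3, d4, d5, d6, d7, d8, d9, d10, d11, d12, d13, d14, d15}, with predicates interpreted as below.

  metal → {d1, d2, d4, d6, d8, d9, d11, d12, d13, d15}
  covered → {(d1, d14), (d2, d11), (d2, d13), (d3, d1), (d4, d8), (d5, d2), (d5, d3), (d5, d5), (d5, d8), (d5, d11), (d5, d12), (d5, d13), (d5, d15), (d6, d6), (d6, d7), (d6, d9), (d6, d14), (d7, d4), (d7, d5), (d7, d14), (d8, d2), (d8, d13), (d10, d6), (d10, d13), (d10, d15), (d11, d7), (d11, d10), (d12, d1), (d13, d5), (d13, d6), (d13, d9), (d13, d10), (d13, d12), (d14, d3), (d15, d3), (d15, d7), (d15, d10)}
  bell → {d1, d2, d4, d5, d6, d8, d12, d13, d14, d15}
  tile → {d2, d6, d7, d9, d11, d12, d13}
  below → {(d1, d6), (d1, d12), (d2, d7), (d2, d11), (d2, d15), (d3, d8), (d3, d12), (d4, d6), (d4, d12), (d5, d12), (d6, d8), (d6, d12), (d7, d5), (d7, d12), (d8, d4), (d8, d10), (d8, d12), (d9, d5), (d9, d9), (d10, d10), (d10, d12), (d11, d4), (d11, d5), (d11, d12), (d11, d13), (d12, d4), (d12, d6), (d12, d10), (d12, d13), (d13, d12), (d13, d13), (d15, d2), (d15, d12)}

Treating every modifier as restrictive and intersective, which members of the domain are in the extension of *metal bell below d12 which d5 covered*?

{d8, d13, d15}

⟦below d12⟧ = {x : ⟨x, d12⟩ ∈ ⟦below⟧} = {d1, d3, d4, d5, d6, d7, d8, d10, d11, d13, d15}
⟦which d5 covered⟧ = {x : ⟨d5, x⟩ ∈ ⟦covered⟧} = {d2, d3, d5, d8, d11, d12, d13, d15}
⟦bell⟧ = {d1, d2, d4, d5, d6, d8, d12, d13, d14, d15}
… ∩ ⟦below d12⟧ = {d1, d2, d4, d5, d6, d8, d12, d13, d14, d15} ∩ {d1, d3, d4, d5, d6, d7, d8, d10, d11, d13, d15} = {d1, d4, d5, d6, d8, d13, d15}
… ∩ ⟦which d5 covered⟧ = {d1, d4, d5, d6, d8, d13, d15} ∩ {d2, d3, d5, d8, d11, d12, d13, d15} = {d5, d8, d13, d15}
… ∩ ⟦metal⟧ = {d5, d8, d13, d15} ∩ {d1, d2, d4, d6, d8, d9, d11, d12, d13, d15} = {d8, d13, d15}
So ⟦metal bell below d12 which d5 covered⟧ = {d8, d13, d15}.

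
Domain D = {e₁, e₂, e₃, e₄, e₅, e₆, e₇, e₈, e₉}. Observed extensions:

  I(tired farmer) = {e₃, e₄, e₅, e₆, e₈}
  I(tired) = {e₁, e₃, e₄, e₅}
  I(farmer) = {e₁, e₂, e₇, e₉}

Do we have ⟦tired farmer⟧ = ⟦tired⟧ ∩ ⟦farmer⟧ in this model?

⟦tired⟧ ∩ ⟦farmer⟧ = {e₁, e₃, e₄, e₅} ∩ {e₁, e₂, e₇, e₉} = {e₁}
Observed ⟦tired farmer⟧ = {e₃, e₄, e₅, e₆, e₈}.
These differ, so the modifier is not intersective in this model.

no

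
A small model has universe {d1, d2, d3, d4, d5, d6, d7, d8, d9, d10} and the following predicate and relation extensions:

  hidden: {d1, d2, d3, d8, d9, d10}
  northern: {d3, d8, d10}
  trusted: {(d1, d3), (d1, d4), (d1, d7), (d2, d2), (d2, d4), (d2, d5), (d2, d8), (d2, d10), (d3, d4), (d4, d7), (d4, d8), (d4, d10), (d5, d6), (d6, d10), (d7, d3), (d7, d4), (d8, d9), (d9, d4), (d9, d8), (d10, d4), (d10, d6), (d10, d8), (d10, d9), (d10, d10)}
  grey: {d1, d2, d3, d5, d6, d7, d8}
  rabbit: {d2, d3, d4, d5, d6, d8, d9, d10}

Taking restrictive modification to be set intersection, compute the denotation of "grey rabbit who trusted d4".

{d2, d3}

⟦who trusted d4⟧ = {x : ⟨x, d4⟩ ∈ ⟦trusted⟧} = {d1, d2, d3, d7, d9, d10}
⟦rabbit⟧ = {d2, d3, d4, d5, d6, d8, d9, d10}
… ∩ ⟦who trusted d4⟧ = {d2, d3, d4, d5, d6, d8, d9, d10} ∩ {d1, d2, d3, d7, d9, d10} = {d2, d3, d9, d10}
… ∩ ⟦grey⟧ = {d2, d3, d9, d10} ∩ {d1, d2, d3, d5, d6, d7, d8} = {d2, d3}
So ⟦grey rabbit who trusted d4⟧ = {d2, d3}.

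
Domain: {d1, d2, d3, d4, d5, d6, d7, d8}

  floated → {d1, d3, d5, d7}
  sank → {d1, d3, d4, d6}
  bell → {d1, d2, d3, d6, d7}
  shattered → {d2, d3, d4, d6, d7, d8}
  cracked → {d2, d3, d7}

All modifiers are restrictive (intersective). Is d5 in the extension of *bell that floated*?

no

⟦that floated⟧ = ⟦floated⟧ = {d1, d3, d5, d7}
⟦bell⟧ = {d1, d2, d3, d6, d7}
… ∩ ⟦that floated⟧ = {d1, d2, d3, d6, d7} ∩ {d1, d3, d5, d7} = {d1, d3, d7}
⟦bell that floated⟧ = {d1, d3, d7}; d5 ∉ this set.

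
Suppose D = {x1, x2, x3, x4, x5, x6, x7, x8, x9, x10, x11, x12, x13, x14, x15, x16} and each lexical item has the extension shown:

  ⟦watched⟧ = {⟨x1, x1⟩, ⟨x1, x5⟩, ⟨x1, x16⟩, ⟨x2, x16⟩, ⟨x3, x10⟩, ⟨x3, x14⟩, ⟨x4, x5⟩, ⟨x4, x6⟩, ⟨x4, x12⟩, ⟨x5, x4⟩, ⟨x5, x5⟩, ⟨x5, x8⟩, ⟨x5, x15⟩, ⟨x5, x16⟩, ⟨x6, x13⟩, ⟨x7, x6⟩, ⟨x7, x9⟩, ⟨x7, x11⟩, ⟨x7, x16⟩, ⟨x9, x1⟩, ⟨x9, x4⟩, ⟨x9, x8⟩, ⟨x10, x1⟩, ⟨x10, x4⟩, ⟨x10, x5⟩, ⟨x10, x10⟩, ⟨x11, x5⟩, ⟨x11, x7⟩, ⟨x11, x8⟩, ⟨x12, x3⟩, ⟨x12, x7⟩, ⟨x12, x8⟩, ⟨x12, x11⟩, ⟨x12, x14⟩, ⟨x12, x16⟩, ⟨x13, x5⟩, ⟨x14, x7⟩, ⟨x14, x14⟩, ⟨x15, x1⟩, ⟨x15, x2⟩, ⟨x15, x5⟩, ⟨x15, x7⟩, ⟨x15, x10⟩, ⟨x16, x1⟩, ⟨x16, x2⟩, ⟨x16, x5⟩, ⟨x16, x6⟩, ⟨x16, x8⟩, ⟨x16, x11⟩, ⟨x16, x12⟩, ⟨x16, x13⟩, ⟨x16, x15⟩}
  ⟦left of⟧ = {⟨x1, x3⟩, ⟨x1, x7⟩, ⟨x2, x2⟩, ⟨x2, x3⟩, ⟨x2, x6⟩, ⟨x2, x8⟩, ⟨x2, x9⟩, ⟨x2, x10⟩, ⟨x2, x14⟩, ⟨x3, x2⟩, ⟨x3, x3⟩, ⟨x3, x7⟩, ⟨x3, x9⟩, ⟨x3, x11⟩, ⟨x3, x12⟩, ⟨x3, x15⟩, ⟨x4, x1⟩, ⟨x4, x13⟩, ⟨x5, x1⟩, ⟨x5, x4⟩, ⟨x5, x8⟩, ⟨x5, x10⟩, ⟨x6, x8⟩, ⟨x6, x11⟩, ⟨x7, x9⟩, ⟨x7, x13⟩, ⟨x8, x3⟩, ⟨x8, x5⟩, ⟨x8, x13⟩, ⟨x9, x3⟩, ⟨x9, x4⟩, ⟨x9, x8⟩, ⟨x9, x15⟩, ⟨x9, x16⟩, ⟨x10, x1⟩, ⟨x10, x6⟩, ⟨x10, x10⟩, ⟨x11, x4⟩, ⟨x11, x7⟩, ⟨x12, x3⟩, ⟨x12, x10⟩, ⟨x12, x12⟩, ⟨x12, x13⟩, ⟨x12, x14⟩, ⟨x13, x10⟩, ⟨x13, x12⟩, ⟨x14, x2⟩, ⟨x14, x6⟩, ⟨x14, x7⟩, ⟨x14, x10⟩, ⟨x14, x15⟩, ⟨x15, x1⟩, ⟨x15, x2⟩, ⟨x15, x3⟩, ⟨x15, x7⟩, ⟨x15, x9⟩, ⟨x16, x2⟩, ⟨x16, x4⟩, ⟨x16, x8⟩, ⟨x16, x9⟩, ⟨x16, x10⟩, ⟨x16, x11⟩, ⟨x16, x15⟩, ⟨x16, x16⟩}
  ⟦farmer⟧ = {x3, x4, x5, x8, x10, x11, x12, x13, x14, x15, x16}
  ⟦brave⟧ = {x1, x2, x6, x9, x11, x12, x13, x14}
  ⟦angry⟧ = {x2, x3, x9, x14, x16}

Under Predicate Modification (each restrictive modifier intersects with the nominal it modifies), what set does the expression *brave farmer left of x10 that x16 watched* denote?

⟦left of x10⟧ = {x : ⟨x, x10⟩ ∈ ⟦left of⟧} = {x2, x5, x10, x12, x13, x14, x16}
⟦that x16 watched⟧ = {x : ⟨x16, x⟩ ∈ ⟦watched⟧} = {x1, x2, x5, x6, x8, x11, x12, x13, x15}
⟦farmer⟧ = {x3, x4, x5, x8, x10, x11, x12, x13, x14, x15, x16}
… ∩ ⟦left of x10⟧ = {x3, x4, x5, x8, x10, x11, x12, x13, x14, x15, x16} ∩ {x2, x5, x10, x12, x13, x14, x16} = {x5, x10, x12, x13, x14, x16}
… ∩ ⟦that x16 watched⟧ = {x5, x10, x12, x13, x14, x16} ∩ {x1, x2, x5, x6, x8, x11, x12, x13, x15} = {x5, x12, x13}
… ∩ ⟦brave⟧ = {x5, x12, x13} ∩ {x1, x2, x6, x9, x11, x12, x13, x14} = {x12, x13}
So ⟦brave farmer left of x10 that x16 watched⟧ = {x12, x13}.

{x12, x13}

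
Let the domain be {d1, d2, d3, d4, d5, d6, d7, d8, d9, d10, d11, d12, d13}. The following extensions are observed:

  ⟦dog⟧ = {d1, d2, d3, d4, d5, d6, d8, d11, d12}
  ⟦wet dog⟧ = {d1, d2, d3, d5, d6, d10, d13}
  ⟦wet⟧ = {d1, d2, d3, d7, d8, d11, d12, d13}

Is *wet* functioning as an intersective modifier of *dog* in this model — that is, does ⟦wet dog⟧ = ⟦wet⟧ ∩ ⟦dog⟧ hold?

⟦wet⟧ ∩ ⟦dog⟧ = {d1, d2, d3, d7, d8, d11, d12, d13} ∩ {d1, d2, d3, d4, d5, d6, d8, d11, d12} = {d1, d2, d3, d8, d11, d12}
Observed ⟦wet dog⟧ = {d1, d2, d3, d5, d6, d10, d13}.
These differ, so the modifier is not intersective in this model.

no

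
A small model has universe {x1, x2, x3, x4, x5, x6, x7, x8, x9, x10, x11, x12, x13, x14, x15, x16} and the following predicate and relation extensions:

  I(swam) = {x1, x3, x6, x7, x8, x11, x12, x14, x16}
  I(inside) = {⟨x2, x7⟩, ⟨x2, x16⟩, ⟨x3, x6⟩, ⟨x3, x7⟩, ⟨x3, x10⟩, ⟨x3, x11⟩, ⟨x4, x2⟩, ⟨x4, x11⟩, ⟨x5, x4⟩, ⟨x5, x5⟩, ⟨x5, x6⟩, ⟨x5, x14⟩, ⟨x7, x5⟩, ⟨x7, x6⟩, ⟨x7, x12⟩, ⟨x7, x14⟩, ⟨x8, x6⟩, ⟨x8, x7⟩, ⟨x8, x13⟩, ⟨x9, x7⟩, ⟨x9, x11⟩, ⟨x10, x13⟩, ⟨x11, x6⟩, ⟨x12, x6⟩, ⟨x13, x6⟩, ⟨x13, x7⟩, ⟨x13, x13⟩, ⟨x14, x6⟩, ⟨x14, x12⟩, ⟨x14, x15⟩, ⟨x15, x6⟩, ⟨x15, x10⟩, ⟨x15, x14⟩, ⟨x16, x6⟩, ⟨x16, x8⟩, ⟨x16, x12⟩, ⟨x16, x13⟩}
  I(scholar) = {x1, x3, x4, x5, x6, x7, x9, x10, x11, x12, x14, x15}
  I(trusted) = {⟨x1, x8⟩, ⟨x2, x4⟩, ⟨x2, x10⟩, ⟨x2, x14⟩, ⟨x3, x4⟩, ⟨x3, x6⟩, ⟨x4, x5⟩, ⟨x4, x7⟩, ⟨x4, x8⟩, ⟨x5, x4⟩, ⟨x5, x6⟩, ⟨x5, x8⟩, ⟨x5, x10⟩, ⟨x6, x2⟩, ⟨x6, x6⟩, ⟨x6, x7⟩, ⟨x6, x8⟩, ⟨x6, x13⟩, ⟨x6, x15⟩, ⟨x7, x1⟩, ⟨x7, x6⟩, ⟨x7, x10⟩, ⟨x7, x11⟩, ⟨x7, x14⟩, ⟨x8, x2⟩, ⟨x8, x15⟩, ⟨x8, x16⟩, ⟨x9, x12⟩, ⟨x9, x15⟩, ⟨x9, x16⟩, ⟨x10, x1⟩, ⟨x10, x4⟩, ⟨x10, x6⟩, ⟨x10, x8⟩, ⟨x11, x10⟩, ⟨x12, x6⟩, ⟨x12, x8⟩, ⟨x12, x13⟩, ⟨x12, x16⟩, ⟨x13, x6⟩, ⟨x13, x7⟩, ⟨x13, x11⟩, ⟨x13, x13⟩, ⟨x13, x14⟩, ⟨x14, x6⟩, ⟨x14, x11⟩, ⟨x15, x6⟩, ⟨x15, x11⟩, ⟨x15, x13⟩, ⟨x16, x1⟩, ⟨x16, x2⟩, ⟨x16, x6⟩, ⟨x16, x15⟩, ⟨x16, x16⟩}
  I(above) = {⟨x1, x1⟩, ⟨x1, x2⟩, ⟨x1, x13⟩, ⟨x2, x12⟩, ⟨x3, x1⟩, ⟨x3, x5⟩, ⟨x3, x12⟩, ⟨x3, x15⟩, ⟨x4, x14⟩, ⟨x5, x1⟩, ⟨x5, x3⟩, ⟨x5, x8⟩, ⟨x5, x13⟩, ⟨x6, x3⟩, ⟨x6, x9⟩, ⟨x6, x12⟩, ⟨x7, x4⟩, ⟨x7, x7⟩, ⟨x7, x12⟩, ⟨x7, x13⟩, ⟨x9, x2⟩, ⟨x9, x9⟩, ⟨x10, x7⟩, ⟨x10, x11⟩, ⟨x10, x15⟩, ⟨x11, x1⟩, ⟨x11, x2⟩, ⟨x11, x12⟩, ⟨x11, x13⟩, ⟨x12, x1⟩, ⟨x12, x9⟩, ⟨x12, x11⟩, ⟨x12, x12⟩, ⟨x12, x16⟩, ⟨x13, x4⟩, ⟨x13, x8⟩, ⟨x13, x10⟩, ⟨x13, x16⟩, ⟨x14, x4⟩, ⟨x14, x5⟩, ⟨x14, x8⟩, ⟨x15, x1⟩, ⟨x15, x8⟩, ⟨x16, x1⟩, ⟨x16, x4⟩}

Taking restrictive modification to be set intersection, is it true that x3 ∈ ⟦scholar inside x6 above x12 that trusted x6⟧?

⟦inside x6⟧ = {x : ⟨x, x6⟩ ∈ ⟦inside⟧} = {x3, x5, x7, x8, x11, x12, x13, x14, x15, x16}
⟦above x12⟧ = {x : ⟨x, x12⟩ ∈ ⟦above⟧} = {x2, x3, x6, x7, x11, x12}
⟦that trusted x6⟧ = {x : ⟨x, x6⟩ ∈ ⟦trusted⟧} = {x3, x5, x6, x7, x10, x12, x13, x14, x15, x16}
⟦scholar⟧ = {x1, x3, x4, x5, x6, x7, x9, x10, x11, x12, x14, x15}
… ∩ ⟦inside x6⟧ = {x1, x3, x4, x5, x6, x7, x9, x10, x11, x12, x14, x15} ∩ {x3, x5, x7, x8, x11, x12, x13, x14, x15, x16} = {x3, x5, x7, x11, x12, x14, x15}
… ∩ ⟦above x12⟧ = {x3, x5, x7, x11, x12, x14, x15} ∩ {x2, x3, x6, x7, x11, x12} = {x3, x7, x11, x12}
… ∩ ⟦that trusted x6⟧ = {x3, x7, x11, x12} ∩ {x3, x5, x6, x7, x10, x12, x13, x14, x15, x16} = {x3, x7, x12}
⟦scholar inside x6 above x12 that trusted x6⟧ = {x3, x7, x12}; x3 ∈ this set.

yes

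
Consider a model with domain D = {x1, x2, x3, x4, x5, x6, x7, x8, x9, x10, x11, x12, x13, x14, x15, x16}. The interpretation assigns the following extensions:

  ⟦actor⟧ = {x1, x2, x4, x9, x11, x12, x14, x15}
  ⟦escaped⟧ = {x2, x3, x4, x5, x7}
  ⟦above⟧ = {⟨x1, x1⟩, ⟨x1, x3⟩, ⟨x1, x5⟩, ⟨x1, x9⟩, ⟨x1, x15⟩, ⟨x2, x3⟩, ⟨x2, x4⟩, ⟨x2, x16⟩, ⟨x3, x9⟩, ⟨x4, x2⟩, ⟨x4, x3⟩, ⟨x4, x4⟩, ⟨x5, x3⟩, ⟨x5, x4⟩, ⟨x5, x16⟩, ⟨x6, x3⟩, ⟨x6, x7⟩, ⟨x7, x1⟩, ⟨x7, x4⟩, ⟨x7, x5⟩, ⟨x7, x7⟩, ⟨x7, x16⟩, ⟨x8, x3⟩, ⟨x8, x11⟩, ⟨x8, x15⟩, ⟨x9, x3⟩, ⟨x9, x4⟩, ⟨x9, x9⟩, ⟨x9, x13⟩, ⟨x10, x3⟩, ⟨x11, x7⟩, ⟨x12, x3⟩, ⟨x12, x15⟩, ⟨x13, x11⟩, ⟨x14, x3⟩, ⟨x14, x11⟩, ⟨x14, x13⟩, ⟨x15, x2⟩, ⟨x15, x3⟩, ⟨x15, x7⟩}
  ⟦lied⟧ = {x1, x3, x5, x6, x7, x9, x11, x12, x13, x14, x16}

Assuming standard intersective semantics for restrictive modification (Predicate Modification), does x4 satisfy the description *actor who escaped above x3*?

yes

⟦who escaped⟧ = ⟦escaped⟧ = {x2, x3, x4, x5, x7}
⟦above x3⟧ = {x : ⟨x, x3⟩ ∈ ⟦above⟧} = {x1, x2, x4, x5, x6, x8, x9, x10, x12, x14, x15}
⟦actor⟧ = {x1, x2, x4, x9, x11, x12, x14, x15}
… ∩ ⟦who escaped⟧ = {x1, x2, x4, x9, x11, x12, x14, x15} ∩ {x2, x3, x4, x5, x7} = {x2, x4}
… ∩ ⟦above x3⟧ = {x2, x4} ∩ {x1, x2, x4, x5, x6, x8, x9, x10, x12, x14, x15} = {x2, x4}
⟦actor who escaped above x3⟧ = {x2, x4}; x4 ∈ this set.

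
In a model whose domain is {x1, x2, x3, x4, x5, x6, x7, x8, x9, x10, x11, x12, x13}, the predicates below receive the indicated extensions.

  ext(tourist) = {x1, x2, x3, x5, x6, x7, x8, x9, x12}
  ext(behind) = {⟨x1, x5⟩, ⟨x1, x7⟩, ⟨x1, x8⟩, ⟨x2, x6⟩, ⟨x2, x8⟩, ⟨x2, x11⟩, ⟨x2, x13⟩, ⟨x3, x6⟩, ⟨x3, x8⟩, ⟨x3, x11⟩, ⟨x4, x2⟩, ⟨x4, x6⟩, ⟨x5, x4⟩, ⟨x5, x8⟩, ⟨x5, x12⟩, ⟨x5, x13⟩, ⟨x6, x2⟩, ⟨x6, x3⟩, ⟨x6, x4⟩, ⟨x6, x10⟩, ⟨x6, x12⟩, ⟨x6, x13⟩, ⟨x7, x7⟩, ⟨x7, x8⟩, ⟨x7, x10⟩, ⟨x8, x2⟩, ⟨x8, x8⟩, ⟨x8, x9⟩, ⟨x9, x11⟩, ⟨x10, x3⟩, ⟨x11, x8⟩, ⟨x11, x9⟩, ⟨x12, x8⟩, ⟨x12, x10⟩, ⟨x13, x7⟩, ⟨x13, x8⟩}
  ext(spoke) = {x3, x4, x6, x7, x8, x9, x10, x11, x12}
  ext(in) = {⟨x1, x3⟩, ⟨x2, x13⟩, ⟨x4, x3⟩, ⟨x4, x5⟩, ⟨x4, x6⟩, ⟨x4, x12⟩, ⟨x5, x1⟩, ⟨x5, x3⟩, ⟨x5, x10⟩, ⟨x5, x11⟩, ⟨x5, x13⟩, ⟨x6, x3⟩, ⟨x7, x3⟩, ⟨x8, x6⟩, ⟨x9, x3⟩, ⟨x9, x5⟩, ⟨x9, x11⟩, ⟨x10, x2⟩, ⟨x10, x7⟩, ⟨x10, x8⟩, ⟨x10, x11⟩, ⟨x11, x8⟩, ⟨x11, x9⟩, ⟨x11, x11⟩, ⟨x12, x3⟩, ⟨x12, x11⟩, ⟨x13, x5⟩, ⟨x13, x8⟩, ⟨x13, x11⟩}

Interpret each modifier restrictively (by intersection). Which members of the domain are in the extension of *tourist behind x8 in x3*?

⟦behind x8⟧ = {x : ⟨x, x8⟩ ∈ ⟦behind⟧} = {x1, x2, x3, x5, x7, x8, x11, x12, x13}
⟦in x3⟧ = {x : ⟨x, x3⟩ ∈ ⟦in⟧} = {x1, x4, x5, x6, x7, x9, x12}
⟦tourist⟧ = {x1, x2, x3, x5, x6, x7, x8, x9, x12}
… ∩ ⟦behind x8⟧ = {x1, x2, x3, x5, x6, x7, x8, x9, x12} ∩ {x1, x2, x3, x5, x7, x8, x11, x12, x13} = {x1, x2, x3, x5, x7, x8, x12}
… ∩ ⟦in x3⟧ = {x1, x2, x3, x5, x7, x8, x12} ∩ {x1, x4, x5, x6, x7, x9, x12} = {x1, x5, x7, x12}
So ⟦tourist behind x8 in x3⟧ = {x1, x5, x7, x12}.

{x1, x5, x7, x12}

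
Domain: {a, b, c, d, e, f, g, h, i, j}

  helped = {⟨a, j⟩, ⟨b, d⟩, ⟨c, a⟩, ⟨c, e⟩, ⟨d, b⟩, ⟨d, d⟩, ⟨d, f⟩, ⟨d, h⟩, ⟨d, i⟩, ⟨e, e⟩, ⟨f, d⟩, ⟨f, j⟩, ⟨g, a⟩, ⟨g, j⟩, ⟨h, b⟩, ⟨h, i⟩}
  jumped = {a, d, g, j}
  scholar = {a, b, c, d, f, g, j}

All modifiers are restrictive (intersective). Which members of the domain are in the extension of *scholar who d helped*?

{b, d, f}

⟦who d helped⟧ = {x : ⟨d, x⟩ ∈ ⟦helped⟧} = {b, d, f, h, i}
⟦scholar⟧ = {a, b, c, d, f, g, j}
… ∩ ⟦who d helped⟧ = {a, b, c, d, f, g, j} ∩ {b, d, f, h, i} = {b, d, f}
So ⟦scholar who d helped⟧ = {b, d, f}.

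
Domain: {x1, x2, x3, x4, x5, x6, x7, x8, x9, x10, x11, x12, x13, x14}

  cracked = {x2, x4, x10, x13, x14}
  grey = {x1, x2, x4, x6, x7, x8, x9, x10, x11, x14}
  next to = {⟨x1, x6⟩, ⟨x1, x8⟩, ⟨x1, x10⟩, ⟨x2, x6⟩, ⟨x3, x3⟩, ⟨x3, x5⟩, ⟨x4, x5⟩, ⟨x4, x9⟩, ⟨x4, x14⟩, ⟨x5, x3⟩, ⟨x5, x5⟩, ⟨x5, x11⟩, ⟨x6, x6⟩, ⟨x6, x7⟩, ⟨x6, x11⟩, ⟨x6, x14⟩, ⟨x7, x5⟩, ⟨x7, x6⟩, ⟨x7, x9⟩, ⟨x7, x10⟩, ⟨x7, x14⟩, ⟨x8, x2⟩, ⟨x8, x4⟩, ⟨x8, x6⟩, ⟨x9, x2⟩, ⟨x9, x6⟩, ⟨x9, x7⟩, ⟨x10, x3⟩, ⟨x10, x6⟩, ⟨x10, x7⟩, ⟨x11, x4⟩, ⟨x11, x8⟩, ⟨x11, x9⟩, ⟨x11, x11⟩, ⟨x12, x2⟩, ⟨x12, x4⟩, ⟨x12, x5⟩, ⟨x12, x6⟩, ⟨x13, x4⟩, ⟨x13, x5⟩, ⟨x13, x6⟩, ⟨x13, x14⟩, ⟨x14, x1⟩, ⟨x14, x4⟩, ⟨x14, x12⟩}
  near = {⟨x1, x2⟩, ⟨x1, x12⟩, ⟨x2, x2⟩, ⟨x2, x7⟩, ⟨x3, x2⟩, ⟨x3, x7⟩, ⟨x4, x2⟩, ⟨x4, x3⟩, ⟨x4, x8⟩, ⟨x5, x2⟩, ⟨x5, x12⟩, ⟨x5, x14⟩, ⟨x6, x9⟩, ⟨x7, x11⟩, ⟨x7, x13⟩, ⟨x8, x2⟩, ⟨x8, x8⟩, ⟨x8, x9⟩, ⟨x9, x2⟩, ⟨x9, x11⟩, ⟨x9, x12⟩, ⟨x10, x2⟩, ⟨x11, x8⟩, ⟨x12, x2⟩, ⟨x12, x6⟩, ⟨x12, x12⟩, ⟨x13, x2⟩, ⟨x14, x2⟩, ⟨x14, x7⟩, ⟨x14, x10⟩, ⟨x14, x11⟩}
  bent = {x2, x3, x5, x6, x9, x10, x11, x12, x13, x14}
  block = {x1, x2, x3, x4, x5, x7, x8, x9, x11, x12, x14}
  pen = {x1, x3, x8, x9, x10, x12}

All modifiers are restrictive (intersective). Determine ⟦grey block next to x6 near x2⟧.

{x1, x2, x8, x9}

⟦next to x6⟧ = {x : ⟨x, x6⟩ ∈ ⟦next to⟧} = {x1, x2, x6, x7, x8, x9, x10, x12, x13}
⟦near x2⟧ = {x : ⟨x, x2⟩ ∈ ⟦near⟧} = {x1, x2, x3, x4, x5, x8, x9, x10, x12, x13, x14}
⟦block⟧ = {x1, x2, x3, x4, x5, x7, x8, x9, x11, x12, x14}
… ∩ ⟦next to x6⟧ = {x1, x2, x3, x4, x5, x7, x8, x9, x11, x12, x14} ∩ {x1, x2, x6, x7, x8, x9, x10, x12, x13} = {x1, x2, x7, x8, x9, x12}
… ∩ ⟦near x2⟧ = {x1, x2, x7, x8, x9, x12} ∩ {x1, x2, x3, x4, x5, x8, x9, x10, x12, x13, x14} = {x1, x2, x8, x9, x12}
… ∩ ⟦grey⟧ = {x1, x2, x8, x9, x12} ∩ {x1, x2, x4, x6, x7, x8, x9, x10, x11, x14} = {x1, x2, x8, x9}
So ⟦grey block next to x6 near x2⟧ = {x1, x2, x8, x9}.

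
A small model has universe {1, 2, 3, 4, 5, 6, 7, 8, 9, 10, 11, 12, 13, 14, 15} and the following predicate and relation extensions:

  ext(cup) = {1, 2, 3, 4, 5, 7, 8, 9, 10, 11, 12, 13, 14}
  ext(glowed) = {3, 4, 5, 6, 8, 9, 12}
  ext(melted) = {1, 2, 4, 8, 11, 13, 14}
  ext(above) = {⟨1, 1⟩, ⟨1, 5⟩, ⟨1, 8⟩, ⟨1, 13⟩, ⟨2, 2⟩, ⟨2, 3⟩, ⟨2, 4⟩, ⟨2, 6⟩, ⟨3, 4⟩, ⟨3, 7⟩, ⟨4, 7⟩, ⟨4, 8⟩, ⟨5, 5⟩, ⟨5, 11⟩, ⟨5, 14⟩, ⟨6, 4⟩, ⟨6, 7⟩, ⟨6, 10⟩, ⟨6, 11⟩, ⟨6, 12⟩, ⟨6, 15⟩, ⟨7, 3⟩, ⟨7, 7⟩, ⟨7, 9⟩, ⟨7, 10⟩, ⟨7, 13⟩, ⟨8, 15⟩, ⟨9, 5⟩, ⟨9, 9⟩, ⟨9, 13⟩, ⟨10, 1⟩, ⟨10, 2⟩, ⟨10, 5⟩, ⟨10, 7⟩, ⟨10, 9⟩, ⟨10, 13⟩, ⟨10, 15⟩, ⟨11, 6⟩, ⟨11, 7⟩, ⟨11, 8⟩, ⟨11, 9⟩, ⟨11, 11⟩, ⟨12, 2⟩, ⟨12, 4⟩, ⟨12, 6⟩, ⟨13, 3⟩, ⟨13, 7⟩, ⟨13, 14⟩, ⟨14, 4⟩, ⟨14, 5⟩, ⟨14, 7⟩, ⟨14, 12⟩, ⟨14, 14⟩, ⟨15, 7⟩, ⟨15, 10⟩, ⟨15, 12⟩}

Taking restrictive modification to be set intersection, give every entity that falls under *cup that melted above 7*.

⟦that melted⟧ = ⟦melted⟧ = {1, 2, 4, 8, 11, 13, 14}
⟦above 7⟧ = {x : ⟨x, 7⟩ ∈ ⟦above⟧} = {3, 4, 6, 7, 10, 11, 13, 14, 15}
⟦cup⟧ = {1, 2, 3, 4, 5, 7, 8, 9, 10, 11, 12, 13, 14}
… ∩ ⟦that melted⟧ = {1, 2, 3, 4, 5, 7, 8, 9, 10, 11, 12, 13, 14} ∩ {1, 2, 4, 8, 11, 13, 14} = {1, 2, 4, 8, 11, 13, 14}
… ∩ ⟦above 7⟧ = {1, 2, 4, 8, 11, 13, 14} ∩ {3, 4, 6, 7, 10, 11, 13, 14, 15} = {4, 11, 13, 14}
So ⟦cup that melted above 7⟧ = {4, 11, 13, 14}.

{4, 11, 13, 14}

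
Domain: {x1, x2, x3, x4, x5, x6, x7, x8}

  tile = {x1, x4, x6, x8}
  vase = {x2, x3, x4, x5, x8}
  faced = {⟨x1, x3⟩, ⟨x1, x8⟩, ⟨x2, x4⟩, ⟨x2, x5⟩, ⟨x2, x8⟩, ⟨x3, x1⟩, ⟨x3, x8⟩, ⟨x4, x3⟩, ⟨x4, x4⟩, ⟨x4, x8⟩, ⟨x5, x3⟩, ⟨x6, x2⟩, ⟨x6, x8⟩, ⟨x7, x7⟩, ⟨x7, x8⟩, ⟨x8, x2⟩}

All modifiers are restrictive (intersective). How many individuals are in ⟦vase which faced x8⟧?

⟦which faced x8⟧ = {x : ⟨x, x8⟩ ∈ ⟦faced⟧} = {x1, x2, x3, x4, x6, x7}
⟦vase⟧ = {x2, x3, x4, x5, x8}
… ∩ ⟦which faced x8⟧ = {x2, x3, x4, x5, x8} ∩ {x1, x2, x3, x4, x6, x7} = {x2, x3, x4}
⟦vase which faced x8⟧ = {x2, x3, x4}, so the cardinality is 3.

3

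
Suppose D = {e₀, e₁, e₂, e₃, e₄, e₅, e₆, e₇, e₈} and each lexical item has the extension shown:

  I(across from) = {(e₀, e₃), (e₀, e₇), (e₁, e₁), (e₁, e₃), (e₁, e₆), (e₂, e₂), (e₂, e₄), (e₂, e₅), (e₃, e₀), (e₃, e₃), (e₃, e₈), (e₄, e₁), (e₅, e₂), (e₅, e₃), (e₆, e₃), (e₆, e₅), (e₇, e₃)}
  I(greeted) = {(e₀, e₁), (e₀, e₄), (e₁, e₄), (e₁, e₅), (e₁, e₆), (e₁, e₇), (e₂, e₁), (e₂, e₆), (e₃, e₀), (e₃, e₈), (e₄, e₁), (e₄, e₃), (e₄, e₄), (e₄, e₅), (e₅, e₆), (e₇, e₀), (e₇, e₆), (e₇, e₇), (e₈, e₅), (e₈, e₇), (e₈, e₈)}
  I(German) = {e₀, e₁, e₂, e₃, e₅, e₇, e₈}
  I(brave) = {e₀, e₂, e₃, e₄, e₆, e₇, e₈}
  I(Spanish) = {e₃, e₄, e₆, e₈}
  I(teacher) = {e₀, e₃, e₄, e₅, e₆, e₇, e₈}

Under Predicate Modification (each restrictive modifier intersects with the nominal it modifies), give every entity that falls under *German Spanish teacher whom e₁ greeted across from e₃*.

{}

⟦whom e₁ greeted⟧ = {x : ⟨e₁, x⟩ ∈ ⟦greeted⟧} = {e₄, e₅, e₆, e₇}
⟦across from e₃⟧ = {x : ⟨x, e₃⟩ ∈ ⟦across from⟧} = {e₀, e₁, e₃, e₅, e₆, e₇}
⟦teacher⟧ = {e₀, e₃, e₄, e₅, e₆, e₇, e₈}
… ∩ ⟦whom e₁ greeted⟧ = {e₀, e₃, e₄, e₅, e₆, e₇, e₈} ∩ {e₄, e₅, e₆, e₇} = {e₄, e₅, e₆, e₇}
… ∩ ⟦across from e₃⟧ = {e₄, e₅, e₆, e₇} ∩ {e₀, e₁, e₃, e₅, e₆, e₇} = {e₅, e₆, e₇}
… ∩ ⟦German⟧ = {e₅, e₆, e₇} ∩ {e₀, e₁, e₂, e₃, e₅, e₇, e₈} = {e₅, e₇}
… ∩ ⟦Spanish⟧ = {e₅, e₇} ∩ {e₃, e₄, e₆, e₈} = ∅
So ⟦German Spanish teacher whom e₁ greeted across from e₃⟧ = {}.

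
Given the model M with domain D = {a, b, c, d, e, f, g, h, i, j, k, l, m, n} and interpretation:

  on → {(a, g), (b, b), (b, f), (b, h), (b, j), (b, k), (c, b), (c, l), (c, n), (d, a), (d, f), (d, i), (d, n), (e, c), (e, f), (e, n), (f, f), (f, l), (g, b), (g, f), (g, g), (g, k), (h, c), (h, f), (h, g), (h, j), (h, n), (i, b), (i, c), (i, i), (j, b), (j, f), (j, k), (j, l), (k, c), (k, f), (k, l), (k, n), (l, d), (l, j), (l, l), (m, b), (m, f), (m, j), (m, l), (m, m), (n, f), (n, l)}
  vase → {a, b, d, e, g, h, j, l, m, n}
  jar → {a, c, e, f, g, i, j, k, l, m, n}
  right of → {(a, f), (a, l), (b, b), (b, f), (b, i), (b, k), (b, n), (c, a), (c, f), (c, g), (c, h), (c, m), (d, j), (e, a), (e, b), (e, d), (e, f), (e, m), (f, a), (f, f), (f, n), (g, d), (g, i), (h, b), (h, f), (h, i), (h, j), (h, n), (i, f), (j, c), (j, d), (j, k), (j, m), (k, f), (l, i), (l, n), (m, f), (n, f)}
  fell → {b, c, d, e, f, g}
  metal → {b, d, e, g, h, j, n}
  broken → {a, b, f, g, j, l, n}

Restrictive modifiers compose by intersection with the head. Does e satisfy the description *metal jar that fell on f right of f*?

yes

⟦that fell⟧ = ⟦fell⟧ = {b, c, d, e, f, g}
⟦on f⟧ = {x : ⟨x, f⟩ ∈ ⟦on⟧} = {b, d, e, f, g, h, j, k, m, n}
⟦right of f⟧ = {x : ⟨x, f⟩ ∈ ⟦right of⟧} = {a, b, c, e, f, h, i, k, m, n}
⟦jar⟧ = {a, c, e, f, g, i, j, k, l, m, n}
… ∩ ⟦that fell⟧ = {a, c, e, f, g, i, j, k, l, m, n} ∩ {b, c, d, e, f, g} = {c, e, f, g}
… ∩ ⟦on f⟧ = {c, e, f, g} ∩ {b, d, e, f, g, h, j, k, m, n} = {e, f, g}
… ∩ ⟦right of f⟧ = {e, f, g} ∩ {a, b, c, e, f, h, i, k, m, n} = {e, f}
… ∩ ⟦metal⟧ = {e, f} ∩ {b, d, e, g, h, j, n} = {e}
⟦metal jar that fell on f right of f⟧ = {e}; e ∈ this set.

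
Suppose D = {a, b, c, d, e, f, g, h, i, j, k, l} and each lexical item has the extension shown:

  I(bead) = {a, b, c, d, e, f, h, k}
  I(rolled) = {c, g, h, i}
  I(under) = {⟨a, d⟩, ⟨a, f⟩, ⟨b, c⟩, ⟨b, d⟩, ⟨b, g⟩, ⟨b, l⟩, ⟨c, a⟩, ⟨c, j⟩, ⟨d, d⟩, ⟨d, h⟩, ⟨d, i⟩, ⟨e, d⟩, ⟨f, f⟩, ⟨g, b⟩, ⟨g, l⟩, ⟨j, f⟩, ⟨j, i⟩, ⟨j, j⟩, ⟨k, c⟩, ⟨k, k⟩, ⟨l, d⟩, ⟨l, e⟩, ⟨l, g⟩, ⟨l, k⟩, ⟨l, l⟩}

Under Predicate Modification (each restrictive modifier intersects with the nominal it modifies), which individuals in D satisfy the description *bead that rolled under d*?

⟦that rolled⟧ = ⟦rolled⟧ = {c, g, h, i}
⟦under d⟧ = {x : ⟨x, d⟩ ∈ ⟦under⟧} = {a, b, d, e, l}
⟦bead⟧ = {a, b, c, d, e, f, h, k}
… ∩ ⟦that rolled⟧ = {a, b, c, d, e, f, h, k} ∩ {c, g, h, i} = {c, h}
… ∩ ⟦under d⟧ = {c, h} ∩ {a, b, d, e, l} = ∅
So ⟦bead that rolled under d⟧ = { }.

{ }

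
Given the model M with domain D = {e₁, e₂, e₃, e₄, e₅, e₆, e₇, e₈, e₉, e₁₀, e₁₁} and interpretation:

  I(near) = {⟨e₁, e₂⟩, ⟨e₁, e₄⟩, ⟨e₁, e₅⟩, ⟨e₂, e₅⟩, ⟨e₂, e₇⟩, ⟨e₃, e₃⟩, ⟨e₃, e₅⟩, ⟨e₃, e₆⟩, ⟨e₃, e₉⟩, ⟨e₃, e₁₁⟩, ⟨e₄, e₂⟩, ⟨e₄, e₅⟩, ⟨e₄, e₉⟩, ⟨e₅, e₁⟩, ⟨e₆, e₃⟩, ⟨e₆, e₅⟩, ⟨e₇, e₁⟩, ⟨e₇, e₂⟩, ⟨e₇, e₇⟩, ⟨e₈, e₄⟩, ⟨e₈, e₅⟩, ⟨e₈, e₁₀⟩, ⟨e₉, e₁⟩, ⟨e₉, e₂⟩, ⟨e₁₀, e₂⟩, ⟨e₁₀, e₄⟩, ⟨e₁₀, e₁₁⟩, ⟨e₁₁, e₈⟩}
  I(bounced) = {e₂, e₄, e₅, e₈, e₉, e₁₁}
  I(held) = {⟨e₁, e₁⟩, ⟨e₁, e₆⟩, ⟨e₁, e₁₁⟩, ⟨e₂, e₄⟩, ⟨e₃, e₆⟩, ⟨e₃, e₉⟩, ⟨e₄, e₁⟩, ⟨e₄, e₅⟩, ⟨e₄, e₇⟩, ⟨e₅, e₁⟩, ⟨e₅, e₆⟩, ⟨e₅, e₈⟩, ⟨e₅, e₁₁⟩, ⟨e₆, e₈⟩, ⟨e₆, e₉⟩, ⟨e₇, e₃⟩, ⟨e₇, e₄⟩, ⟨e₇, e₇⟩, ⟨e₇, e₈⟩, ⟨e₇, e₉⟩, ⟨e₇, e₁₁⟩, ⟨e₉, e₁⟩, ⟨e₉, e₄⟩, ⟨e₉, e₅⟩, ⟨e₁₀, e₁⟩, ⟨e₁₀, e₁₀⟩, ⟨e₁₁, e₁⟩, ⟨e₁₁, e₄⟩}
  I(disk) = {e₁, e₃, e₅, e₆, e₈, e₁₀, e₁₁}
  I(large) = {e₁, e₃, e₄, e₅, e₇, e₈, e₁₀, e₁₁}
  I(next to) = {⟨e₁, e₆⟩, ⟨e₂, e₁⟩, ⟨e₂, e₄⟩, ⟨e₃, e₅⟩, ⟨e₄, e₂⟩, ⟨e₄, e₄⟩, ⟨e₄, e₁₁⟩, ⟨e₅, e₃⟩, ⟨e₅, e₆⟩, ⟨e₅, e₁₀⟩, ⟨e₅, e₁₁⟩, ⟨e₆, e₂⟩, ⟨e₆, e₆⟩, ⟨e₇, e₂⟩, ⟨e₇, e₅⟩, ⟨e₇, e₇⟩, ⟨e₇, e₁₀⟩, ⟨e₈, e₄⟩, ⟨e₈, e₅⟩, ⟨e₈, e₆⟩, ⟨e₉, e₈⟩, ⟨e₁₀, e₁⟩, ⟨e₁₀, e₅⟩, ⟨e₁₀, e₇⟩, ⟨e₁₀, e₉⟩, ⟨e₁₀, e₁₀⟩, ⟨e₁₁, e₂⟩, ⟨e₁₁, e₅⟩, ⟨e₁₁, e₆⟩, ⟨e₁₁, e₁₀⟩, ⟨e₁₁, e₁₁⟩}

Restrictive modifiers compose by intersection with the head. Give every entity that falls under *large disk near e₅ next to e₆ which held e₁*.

{e₁}

⟦near e₅⟧ = {x : ⟨x, e₅⟩ ∈ ⟦near⟧} = {e₁, e₂, e₃, e₄, e₆, e₈}
⟦next to e₆⟧ = {x : ⟨x, e₆⟩ ∈ ⟦next to⟧} = {e₁, e₅, e₆, e₈, e₁₁}
⟦which held e₁⟧ = {x : ⟨x, e₁⟩ ∈ ⟦held⟧} = {e₁, e₄, e₅, e₉, e₁₀, e₁₁}
⟦disk⟧ = {e₁, e₃, e₅, e₆, e₈, e₁₀, e₁₁}
… ∩ ⟦near e₅⟧ = {e₁, e₃, e₅, e₆, e₈, e₁₀, e₁₁} ∩ {e₁, e₂, e₃, e₄, e₆, e₈} = {e₁, e₃, e₆, e₈}
… ∩ ⟦next to e₆⟧ = {e₁, e₃, e₆, e₈} ∩ {e₁, e₅, e₆, e₈, e₁₁} = {e₁, e₆, e₈}
… ∩ ⟦which held e₁⟧ = {e₁, e₆, e₈} ∩ {e₁, e₄, e₅, e₉, e₁₀, e₁₁} = {e₁}
… ∩ ⟦large⟧ = {e₁} ∩ {e₁, e₃, e₄, e₅, e₇, e₈, e₁₀, e₁₁} = {e₁}
So ⟦large disk near e₅ next to e₆ which held e₁⟧ = {e₁}.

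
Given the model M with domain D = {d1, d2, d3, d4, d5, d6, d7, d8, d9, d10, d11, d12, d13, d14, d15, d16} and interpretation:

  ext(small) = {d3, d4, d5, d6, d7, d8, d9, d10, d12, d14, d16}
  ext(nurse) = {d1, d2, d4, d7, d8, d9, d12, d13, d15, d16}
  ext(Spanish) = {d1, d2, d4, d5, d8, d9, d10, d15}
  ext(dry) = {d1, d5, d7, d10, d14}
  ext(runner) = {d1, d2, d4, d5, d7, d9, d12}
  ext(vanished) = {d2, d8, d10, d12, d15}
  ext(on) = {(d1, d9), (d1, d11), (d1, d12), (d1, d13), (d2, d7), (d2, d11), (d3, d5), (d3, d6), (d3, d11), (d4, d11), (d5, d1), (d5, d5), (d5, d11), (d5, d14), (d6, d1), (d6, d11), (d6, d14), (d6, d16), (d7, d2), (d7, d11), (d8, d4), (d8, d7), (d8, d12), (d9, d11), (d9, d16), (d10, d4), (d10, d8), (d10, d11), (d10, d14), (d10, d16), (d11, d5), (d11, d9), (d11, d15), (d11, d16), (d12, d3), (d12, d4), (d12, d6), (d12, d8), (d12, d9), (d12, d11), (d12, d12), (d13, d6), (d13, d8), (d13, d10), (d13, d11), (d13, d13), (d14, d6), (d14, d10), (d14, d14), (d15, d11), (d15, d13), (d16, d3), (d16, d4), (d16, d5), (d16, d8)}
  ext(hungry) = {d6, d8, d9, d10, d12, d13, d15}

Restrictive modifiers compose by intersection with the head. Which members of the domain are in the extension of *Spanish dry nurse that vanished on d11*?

{}

⟦that vanished⟧ = ⟦vanished⟧ = {d2, d8, d10, d12, d15}
⟦on d11⟧ = {x : ⟨x, d11⟩ ∈ ⟦on⟧} = {d1, d2, d3, d4, d5, d6, d7, d9, d10, d12, d13, d15}
⟦nurse⟧ = {d1, d2, d4, d7, d8, d9, d12, d13, d15, d16}
… ∩ ⟦that vanished⟧ = {d1, d2, d4, d7, d8, d9, d12, d13, d15, d16} ∩ {d2, d8, d10, d12, d15} = {d2, d8, d12, d15}
… ∩ ⟦on d11⟧ = {d2, d8, d12, d15} ∩ {d1, d2, d3, d4, d5, d6, d7, d9, d10, d12, d13, d15} = {d2, d12, d15}
… ∩ ⟦Spanish⟧ = {d2, d12, d15} ∩ {d1, d2, d4, d5, d8, d9, d10, d15} = {d2, d15}
… ∩ ⟦dry⟧ = {d2, d15} ∩ {d1, d5, d7, d10, d14} = ∅
So ⟦Spanish dry nurse that vanished on d11⟧ = {}.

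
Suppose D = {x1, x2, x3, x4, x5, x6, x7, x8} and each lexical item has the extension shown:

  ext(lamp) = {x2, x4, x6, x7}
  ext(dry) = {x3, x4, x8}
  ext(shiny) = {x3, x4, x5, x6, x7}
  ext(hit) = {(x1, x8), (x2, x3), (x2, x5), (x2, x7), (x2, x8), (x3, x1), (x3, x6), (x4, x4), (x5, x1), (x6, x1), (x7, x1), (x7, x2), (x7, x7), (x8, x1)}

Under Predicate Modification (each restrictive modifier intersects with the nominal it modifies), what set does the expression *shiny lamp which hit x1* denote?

⟦which hit x1⟧ = {x : ⟨x, x1⟩ ∈ ⟦hit⟧} = {x3, x5, x6, x7, x8}
⟦lamp⟧ = {x2, x4, x6, x7}
… ∩ ⟦which hit x1⟧ = {x2, x4, x6, x7} ∩ {x3, x5, x6, x7, x8} = {x6, x7}
… ∩ ⟦shiny⟧ = {x6, x7} ∩ {x3, x4, x5, x6, x7} = {x6, x7}
So ⟦shiny lamp which hit x1⟧ = {x6, x7}.

{x6, x7}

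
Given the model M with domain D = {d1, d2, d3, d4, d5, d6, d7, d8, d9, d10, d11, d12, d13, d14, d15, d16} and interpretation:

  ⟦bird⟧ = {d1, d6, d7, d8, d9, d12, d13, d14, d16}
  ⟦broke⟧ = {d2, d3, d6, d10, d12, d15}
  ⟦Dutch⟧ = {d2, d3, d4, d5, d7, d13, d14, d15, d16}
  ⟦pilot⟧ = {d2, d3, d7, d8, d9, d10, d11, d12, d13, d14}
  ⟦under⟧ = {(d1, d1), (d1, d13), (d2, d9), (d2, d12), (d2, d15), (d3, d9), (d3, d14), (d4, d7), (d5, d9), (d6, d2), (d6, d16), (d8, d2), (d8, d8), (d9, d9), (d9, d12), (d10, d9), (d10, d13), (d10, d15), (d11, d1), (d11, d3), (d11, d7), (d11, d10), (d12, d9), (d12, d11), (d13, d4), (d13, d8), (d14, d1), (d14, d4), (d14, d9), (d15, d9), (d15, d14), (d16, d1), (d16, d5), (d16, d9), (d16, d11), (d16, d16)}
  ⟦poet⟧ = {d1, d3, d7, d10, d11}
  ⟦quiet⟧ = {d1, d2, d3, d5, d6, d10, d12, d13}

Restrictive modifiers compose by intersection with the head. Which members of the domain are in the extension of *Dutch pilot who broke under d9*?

{d2, d3}

⟦who broke⟧ = ⟦broke⟧ = {d2, d3, d6, d10, d12, d15}
⟦under d9⟧ = {x : ⟨x, d9⟩ ∈ ⟦under⟧} = {d2, d3, d5, d9, d10, d12, d14, d15, d16}
⟦pilot⟧ = {d2, d3, d7, d8, d9, d10, d11, d12, d13, d14}
… ∩ ⟦who broke⟧ = {d2, d3, d7, d8, d9, d10, d11, d12, d13, d14} ∩ {d2, d3, d6, d10, d12, d15} = {d2, d3, d10, d12}
… ∩ ⟦under d9⟧ = {d2, d3, d10, d12} ∩ {d2, d3, d5, d9, d10, d12, d14, d15, d16} = {d2, d3, d10, d12}
… ∩ ⟦Dutch⟧ = {d2, d3, d10, d12} ∩ {d2, d3, d4, d5, d7, d13, d14, d15, d16} = {d2, d3}
So ⟦Dutch pilot who broke under d9⟧ = {d2, d3}.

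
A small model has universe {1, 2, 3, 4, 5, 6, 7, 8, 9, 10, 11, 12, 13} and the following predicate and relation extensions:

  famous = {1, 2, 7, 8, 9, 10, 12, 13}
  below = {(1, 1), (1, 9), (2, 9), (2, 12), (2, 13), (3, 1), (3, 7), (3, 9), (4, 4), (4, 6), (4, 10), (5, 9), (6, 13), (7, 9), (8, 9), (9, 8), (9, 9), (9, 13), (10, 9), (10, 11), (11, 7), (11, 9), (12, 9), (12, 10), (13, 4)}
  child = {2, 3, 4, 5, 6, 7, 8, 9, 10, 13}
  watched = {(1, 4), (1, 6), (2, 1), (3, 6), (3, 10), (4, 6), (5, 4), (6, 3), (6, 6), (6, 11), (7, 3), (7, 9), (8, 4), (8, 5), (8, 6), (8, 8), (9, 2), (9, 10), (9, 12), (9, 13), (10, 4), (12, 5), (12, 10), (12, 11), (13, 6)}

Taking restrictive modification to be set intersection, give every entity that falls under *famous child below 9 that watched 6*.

{8}

⟦below 9⟧ = {x : ⟨x, 9⟩ ∈ ⟦below⟧} = {1, 2, 3, 5, 7, 8, 9, 10, 11, 12}
⟦that watched 6⟧ = {x : ⟨x, 6⟩ ∈ ⟦watched⟧} = {1, 3, 4, 6, 8, 13}
⟦child⟧ = {2, 3, 4, 5, 6, 7, 8, 9, 10, 13}
… ∩ ⟦below 9⟧ = {2, 3, 4, 5, 6, 7, 8, 9, 10, 13} ∩ {1, 2, 3, 5, 7, 8, 9, 10, 11, 12} = {2, 3, 5, 7, 8, 9, 10}
… ∩ ⟦that watched 6⟧ = {2, 3, 5, 7, 8, 9, 10} ∩ {1, 3, 4, 6, 8, 13} = {3, 8}
… ∩ ⟦famous⟧ = {3, 8} ∩ {1, 2, 7, 8, 9, 10, 12, 13} = {8}
So ⟦famous child below 9 that watched 6⟧ = {8}.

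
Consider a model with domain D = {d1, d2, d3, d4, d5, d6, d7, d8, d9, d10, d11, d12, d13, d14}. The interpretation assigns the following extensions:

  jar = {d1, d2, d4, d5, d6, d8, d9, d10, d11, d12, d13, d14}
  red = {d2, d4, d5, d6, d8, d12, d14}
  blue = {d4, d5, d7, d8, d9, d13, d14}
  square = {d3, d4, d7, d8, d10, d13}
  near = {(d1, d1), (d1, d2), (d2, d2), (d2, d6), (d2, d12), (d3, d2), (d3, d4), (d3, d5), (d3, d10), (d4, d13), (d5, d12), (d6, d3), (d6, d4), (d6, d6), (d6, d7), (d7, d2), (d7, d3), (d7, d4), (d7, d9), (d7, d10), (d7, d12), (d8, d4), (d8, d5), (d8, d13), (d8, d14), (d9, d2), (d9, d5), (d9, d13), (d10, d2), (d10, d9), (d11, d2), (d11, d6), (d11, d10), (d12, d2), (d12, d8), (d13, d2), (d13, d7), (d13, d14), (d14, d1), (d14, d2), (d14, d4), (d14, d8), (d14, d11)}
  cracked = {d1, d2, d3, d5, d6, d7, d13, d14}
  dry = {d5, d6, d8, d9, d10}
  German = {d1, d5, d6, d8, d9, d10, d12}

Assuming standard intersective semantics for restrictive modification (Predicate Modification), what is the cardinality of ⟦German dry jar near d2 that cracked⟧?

⟦near d2⟧ = {x : ⟨x, d2⟩ ∈ ⟦near⟧} = {d1, d2, d3, d7, d9, d10, d11, d12, d13, d14}
⟦that cracked⟧ = ⟦cracked⟧ = {d1, d2, d3, d5, d6, d7, d13, d14}
⟦jar⟧ = {d1, d2, d4, d5, d6, d8, d9, d10, d11, d12, d13, d14}
… ∩ ⟦near d2⟧ = {d1, d2, d4, d5, d6, d8, d9, d10, d11, d12, d13, d14} ∩ {d1, d2, d3, d7, d9, d10, d11, d12, d13, d14} = {d1, d2, d9, d10, d11, d12, d13, d14}
… ∩ ⟦that cracked⟧ = {d1, d2, d9, d10, d11, d12, d13, d14} ∩ {d1, d2, d3, d5, d6, d7, d13, d14} = {d1, d2, d13, d14}
… ∩ ⟦German⟧ = {d1, d2, d13, d14} ∩ {d1, d5, d6, d8, d9, d10, d12} = {d1}
… ∩ ⟦dry⟧ = {d1} ∩ {d5, d6, d8, d9, d10} = ∅
⟦German dry jar near d2 that cracked⟧ = ∅, so the cardinality is 0.

0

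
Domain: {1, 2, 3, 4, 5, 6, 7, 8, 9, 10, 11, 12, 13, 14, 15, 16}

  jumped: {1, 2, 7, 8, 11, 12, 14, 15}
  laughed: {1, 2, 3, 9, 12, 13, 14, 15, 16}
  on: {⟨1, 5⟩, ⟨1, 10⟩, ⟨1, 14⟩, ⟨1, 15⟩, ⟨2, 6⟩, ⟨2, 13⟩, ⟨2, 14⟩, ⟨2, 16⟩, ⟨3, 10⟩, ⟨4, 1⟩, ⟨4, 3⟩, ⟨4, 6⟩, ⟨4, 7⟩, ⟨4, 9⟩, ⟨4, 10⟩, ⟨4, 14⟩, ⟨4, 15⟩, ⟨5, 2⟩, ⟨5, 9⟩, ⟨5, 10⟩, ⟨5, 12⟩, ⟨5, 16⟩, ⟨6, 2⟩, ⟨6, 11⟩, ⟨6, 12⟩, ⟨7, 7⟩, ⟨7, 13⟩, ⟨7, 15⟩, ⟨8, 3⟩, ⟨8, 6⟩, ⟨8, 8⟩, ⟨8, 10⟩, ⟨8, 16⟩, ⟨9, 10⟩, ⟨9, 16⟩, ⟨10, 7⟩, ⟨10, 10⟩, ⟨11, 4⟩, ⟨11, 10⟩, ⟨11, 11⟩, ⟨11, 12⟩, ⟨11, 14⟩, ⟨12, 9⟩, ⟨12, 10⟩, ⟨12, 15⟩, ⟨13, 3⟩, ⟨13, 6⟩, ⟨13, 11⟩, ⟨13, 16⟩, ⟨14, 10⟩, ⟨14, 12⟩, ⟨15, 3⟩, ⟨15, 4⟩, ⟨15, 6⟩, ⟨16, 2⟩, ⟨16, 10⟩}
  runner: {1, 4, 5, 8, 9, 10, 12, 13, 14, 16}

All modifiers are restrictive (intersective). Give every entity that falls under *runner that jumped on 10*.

⟦that jumped⟧ = ⟦jumped⟧ = {1, 2, 7, 8, 11, 12, 14, 15}
⟦on 10⟧ = {x : ⟨x, 10⟩ ∈ ⟦on⟧} = {1, 3, 4, 5, 8, 9, 10, 11, 12, 14, 16}
⟦runner⟧ = {1, 4, 5, 8, 9, 10, 12, 13, 14, 16}
… ∩ ⟦that jumped⟧ = {1, 4, 5, 8, 9, 10, 12, 13, 14, 16} ∩ {1, 2, 7, 8, 11, 12, 14, 15} = {1, 8, 12, 14}
… ∩ ⟦on 10⟧ = {1, 8, 12, 14} ∩ {1, 3, 4, 5, 8, 9, 10, 11, 12, 14, 16} = {1, 8, 12, 14}
So ⟦runner that jumped on 10⟧ = {1, 8, 12, 14}.

{1, 8, 12, 14}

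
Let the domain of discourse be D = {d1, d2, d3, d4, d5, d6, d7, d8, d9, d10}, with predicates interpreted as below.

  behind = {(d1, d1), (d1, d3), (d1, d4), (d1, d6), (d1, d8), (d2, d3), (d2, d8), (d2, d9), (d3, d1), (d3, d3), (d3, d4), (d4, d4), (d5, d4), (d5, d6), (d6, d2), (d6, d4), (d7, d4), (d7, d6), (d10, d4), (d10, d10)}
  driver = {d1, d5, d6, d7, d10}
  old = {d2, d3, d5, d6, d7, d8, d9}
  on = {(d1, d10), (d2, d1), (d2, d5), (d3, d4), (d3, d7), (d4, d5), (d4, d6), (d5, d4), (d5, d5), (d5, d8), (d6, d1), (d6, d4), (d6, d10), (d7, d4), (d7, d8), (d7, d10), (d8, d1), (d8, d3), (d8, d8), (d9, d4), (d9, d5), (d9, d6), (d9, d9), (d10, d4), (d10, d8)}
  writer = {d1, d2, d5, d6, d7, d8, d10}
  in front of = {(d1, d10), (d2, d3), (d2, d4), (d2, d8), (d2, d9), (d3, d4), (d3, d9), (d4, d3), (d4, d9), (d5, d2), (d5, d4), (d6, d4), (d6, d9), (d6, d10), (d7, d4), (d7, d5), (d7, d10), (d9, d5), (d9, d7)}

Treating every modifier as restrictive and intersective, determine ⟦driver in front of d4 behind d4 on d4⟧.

⟦in front of d4⟧ = {x : ⟨x, d4⟩ ∈ ⟦in front of⟧} = {d2, d3, d5, d6, d7}
⟦behind d4⟧ = {x : ⟨x, d4⟩ ∈ ⟦behind⟧} = {d1, d3, d4, d5, d6, d7, d10}
⟦on d4⟧ = {x : ⟨x, d4⟩ ∈ ⟦on⟧} = {d3, d5, d6, d7, d9, d10}
⟦driver⟧ = {d1, d5, d6, d7, d10}
… ∩ ⟦in front of d4⟧ = {d1, d5, d6, d7, d10} ∩ {d2, d3, d5, d6, d7} = {d5, d6, d7}
… ∩ ⟦behind d4⟧ = {d5, d6, d7} ∩ {d1, d3, d4, d5, d6, d7, d10} = {d5, d6, d7}
… ∩ ⟦on d4⟧ = {d5, d6, d7} ∩ {d3, d5, d6, d7, d9, d10} = {d5, d6, d7}
So ⟦driver in front of d4 behind d4 on d4⟧ = {d5, d6, d7}.

{d5, d6, d7}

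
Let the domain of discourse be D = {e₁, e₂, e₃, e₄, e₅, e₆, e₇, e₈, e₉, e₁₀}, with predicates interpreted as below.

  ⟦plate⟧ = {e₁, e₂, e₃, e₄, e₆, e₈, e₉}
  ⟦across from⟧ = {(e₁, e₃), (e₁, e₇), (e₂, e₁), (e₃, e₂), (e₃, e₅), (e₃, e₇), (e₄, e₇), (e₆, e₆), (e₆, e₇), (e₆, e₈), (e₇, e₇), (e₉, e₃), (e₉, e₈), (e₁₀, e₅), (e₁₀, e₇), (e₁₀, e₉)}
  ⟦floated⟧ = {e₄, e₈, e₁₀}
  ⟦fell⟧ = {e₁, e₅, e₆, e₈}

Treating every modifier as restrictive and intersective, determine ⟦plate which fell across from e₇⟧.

⟦which fell⟧ = ⟦fell⟧ = {e₁, e₅, e₆, e₈}
⟦across from e₇⟧ = {x : ⟨x, e₇⟩ ∈ ⟦across from⟧} = {e₁, e₃, e₄, e₆, e₇, e₁₀}
⟦plate⟧ = {e₁, e₂, e₃, e₄, e₆, e₈, e₉}
… ∩ ⟦which fell⟧ = {e₁, e₂, e₃, e₄, e₆, e₈, e₉} ∩ {e₁, e₅, e₆, e₈} = {e₁, e₆, e₈}
… ∩ ⟦across from e₇⟧ = {e₁, e₆, e₈} ∩ {e₁, e₃, e₄, e₆, e₇, e₁₀} = {e₁, e₆}
So ⟦plate which fell across from e₇⟧ = {e₁, e₆}.

{e₁, e₆}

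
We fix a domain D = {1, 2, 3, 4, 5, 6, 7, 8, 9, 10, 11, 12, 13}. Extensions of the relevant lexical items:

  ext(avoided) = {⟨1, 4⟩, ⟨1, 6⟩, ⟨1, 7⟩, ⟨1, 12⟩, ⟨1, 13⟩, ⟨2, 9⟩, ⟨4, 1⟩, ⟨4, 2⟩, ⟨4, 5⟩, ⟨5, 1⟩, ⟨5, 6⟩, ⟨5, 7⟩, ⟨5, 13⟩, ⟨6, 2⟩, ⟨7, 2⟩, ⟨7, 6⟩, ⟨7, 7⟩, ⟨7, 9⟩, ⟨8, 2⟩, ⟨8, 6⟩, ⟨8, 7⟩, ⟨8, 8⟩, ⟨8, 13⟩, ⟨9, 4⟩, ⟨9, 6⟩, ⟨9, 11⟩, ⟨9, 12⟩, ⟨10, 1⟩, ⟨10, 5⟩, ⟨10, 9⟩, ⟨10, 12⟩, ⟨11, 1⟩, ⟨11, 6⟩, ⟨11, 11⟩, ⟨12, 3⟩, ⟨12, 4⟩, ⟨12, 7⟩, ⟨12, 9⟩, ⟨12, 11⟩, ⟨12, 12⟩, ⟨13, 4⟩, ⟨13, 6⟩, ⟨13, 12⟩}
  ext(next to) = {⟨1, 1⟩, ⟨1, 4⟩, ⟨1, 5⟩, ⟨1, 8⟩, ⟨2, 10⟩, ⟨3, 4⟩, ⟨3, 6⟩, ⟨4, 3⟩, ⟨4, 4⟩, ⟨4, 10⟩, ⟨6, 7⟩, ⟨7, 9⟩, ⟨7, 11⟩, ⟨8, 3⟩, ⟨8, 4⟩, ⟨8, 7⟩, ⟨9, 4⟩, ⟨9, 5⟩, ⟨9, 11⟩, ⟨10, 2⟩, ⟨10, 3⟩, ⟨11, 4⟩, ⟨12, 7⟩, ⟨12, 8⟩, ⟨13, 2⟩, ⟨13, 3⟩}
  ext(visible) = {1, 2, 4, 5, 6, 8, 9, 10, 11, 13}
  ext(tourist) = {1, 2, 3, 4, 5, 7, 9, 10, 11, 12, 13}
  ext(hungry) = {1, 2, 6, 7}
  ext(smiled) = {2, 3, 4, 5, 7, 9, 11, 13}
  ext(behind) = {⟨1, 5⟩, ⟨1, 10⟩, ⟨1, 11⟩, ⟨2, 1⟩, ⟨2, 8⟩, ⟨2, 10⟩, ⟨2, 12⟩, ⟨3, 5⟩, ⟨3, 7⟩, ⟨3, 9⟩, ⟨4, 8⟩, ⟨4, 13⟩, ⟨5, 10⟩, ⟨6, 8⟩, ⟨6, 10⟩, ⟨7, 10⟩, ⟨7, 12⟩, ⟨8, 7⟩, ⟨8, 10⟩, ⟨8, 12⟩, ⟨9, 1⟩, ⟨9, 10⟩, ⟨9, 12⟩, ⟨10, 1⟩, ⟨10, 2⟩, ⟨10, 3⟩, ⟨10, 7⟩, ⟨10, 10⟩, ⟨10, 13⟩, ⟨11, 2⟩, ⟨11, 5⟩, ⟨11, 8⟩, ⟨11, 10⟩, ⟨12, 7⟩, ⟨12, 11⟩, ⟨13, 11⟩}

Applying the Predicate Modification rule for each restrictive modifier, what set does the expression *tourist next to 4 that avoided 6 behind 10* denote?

{1, 9, 11}

⟦next to 4⟧ = {x : ⟨x, 4⟩ ∈ ⟦next to⟧} = {1, 3, 4, 8, 9, 11}
⟦that avoided 6⟧ = {x : ⟨x, 6⟩ ∈ ⟦avoided⟧} = {1, 5, 7, 8, 9, 11, 13}
⟦behind 10⟧ = {x : ⟨x, 10⟩ ∈ ⟦behind⟧} = {1, 2, 5, 6, 7, 8, 9, 10, 11}
⟦tourist⟧ = {1, 2, 3, 4, 5, 7, 9, 10, 11, 12, 13}
… ∩ ⟦next to 4⟧ = {1, 2, 3, 4, 5, 7, 9, 10, 11, 12, 13} ∩ {1, 3, 4, 8, 9, 11} = {1, 3, 4, 9, 11}
… ∩ ⟦that avoided 6⟧ = {1, 3, 4, 9, 11} ∩ {1, 5, 7, 8, 9, 11, 13} = {1, 9, 11}
… ∩ ⟦behind 10⟧ = {1, 9, 11} ∩ {1, 2, 5, 6, 7, 8, 9, 10, 11} = {1, 9, 11}
So ⟦tourist next to 4 that avoided 6 behind 10⟧ = {1, 9, 11}.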